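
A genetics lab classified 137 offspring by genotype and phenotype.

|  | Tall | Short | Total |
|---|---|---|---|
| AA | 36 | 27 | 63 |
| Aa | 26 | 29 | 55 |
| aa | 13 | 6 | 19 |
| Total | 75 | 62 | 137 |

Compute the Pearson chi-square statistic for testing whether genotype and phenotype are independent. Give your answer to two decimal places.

2.82

Grand total N = 137.
Expected counts (row total × column total / N):
  AA, Tall: 63×75/137 = 34.489
  AA, Short: 63×62/137 = 28.511
  Aa, Tall: 55×75/137 = 30.109
  Aa, Short: 55×62/137 = 24.891
  aa, Tall: 19×75/137 = 10.401
  aa, Short: 19×62/137 = 8.599
Contributions (O − E)²/E:
  (36 − 34.489)²/34.489 = 0.0662
  (27 − 28.511)²/28.511 = 0.0801
  (26 − 30.109)²/30.109 = 0.5608
  (29 − 24.891)²/24.891 = 0.6783
  (13 − 10.401)²/10.401 = 0.6494
  (6 − 8.599)²/8.599 = 0.7855
χ² = 0.0662 + 0.0801 + 0.5608 + 0.6783 + 0.6494 + 0.7855 = 2.82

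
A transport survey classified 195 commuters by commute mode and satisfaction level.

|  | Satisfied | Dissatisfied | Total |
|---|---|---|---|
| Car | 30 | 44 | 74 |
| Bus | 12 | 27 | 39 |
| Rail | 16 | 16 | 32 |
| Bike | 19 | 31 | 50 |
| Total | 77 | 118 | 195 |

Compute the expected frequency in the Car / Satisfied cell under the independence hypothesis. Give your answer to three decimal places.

Row total (Car) = 74; column total (Satisfied) = 77; grand total N = 195.
Expected count = (row total × column total) / N = 74 × 77 / 195 = 29.221.

29.221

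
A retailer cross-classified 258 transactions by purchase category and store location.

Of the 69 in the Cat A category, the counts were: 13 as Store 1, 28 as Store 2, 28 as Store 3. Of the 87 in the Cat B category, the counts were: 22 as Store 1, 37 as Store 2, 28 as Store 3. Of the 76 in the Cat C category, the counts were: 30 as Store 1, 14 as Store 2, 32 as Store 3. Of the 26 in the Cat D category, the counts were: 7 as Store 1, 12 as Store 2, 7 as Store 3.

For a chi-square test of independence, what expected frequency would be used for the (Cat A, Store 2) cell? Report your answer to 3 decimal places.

Row total (Cat A) = 69; column total (Store 2) = 91; grand total N = 258.
Expected count = (row total × column total) / N = 69 × 91 / 258 = 24.337.

24.337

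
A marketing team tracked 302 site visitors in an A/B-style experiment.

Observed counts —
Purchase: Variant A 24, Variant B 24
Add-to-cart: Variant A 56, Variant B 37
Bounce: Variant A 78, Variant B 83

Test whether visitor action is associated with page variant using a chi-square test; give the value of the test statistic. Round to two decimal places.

3.40

Row totals: 48, 93, 161. Column totals: 158, 144. Grand total N = 302.
Expected counts (row total × column total / N):
  Purchase, Variant A: 48×158/302 = 25.113
  Purchase, Variant B: 48×144/302 = 22.887
  Add-to-cart, Variant A: 93×158/302 = 48.656
  Add-to-cart, Variant B: 93×144/302 = 44.344
  Bounce, Variant A: 161×158/302 = 84.232
  Bounce, Variant B: 161×144/302 = 76.768
Contributions (O − E)²/E:
  (24 − 25.113)²/25.113 = 0.0493
  (24 − 22.887)²/22.887 = 0.0541
  (56 − 48.656)²/48.656 = 1.1085
  (37 − 44.344)²/44.344 = 1.2163
  (78 − 84.232)²/84.232 = 0.4611
  (83 − 76.768)²/76.768 = 0.5059
χ² = 0.0493 + 0.0541 + 1.1085 + 1.2163 + 0.4611 + 0.5059 = 3.40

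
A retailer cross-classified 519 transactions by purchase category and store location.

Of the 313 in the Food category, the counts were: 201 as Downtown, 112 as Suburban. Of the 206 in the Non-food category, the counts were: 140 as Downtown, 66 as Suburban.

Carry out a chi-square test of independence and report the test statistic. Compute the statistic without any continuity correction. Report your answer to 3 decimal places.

0.773

Row totals: 313, 206. Column totals: 341, 178. Grand total N = 519.
Expected counts (row total × column total / N):
  Food, Downtown: 313×341/519 = 205.6513
  Food, Suburban: 313×178/519 = 107.3487
  Non-food, Downtown: 206×341/519 = 135.3487
  Non-food, Suburban: 206×178/519 = 70.6513
Contributions (O − E)²/E:
  (201 − 205.6513)²/205.6513 = 0.1052
  (112 − 107.3487)²/107.3487 = 0.2015
  (140 − 135.3487)²/135.3487 = 0.1598
  (66 − 70.6513)²/70.6513 = 0.3062
χ² = 0.1052 + 0.2015 + 0.1598 + 0.3062 = 0.773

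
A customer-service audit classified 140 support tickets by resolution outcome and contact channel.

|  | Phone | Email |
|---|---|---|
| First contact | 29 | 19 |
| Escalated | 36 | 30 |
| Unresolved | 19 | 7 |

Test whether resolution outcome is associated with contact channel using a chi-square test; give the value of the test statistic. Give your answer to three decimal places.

2.674

Row totals: 48, 66, 26. Column totals: 84, 56. Grand total N = 140.
Expected counts (row total × column total / N):
  First contact, Phone: 48×84/140 = 28.8000
  First contact, Email: 48×56/140 = 19.2000
  Escalated, Phone: 66×84/140 = 39.6000
  Escalated, Email: 66×56/140 = 26.4000
  Unresolved, Phone: 26×84/140 = 15.6000
  Unresolved, Email: 26×56/140 = 10.4000
Contributions (O − E)²/E:
  (29 − 28.8000)²/28.8000 = 0.0014
  (19 − 19.2000)²/19.2000 = 0.0021
  (36 − 39.6000)²/39.6000 = 0.3273
  (30 − 26.4000)²/26.4000 = 0.4909
  (19 − 15.6000)²/15.6000 = 0.7410
  (7 − 10.4000)²/10.4000 = 1.1115
χ² = 0.0014 + 0.0021 + 0.3273 + 0.4909 + 0.7410 + 1.1115 = 2.674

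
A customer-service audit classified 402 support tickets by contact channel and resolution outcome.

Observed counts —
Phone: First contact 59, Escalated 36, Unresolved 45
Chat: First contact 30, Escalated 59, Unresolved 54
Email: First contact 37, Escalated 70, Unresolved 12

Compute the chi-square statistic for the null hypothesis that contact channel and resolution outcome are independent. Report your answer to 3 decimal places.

Row totals: 140, 143, 119. Column totals: 126, 165, 111. Grand total N = 402.
Expected counts (row total × column total / N):
  Phone, First contact: 140×126/402 = 43.8806
  Phone, Escalated: 140×165/402 = 57.4627
  Phone, Unresolved: 140×111/402 = 38.6567
  Chat, First contact: 143×126/402 = 44.8209
  Chat, Escalated: 143×165/402 = 58.6940
  Chat, Unresolved: 143×111/402 = 39.4851
  Email, First contact: 119×126/402 = 37.2985
  Email, Escalated: 119×165/402 = 48.8433
  Email, Unresolved: 119×111/402 = 32.8582
Contributions (O − E)²/E:
  (59 − 43.8806)²/43.8806 = 5.2095
  (36 − 57.4627)²/57.4627 = 8.0165
  (45 − 38.6567)²/38.6567 = 1.0409
  (30 − 44.8209)²/44.8209 = 4.9008
  (59 − 58.6940)²/58.6940 = 0.0016
  (54 − 39.4851)²/39.4851 = 5.3357
  (37 − 37.2985)²/37.2985 = 0.0024
  (70 − 48.8433)²/48.8433 = 9.1641
  (12 − 32.8582)²/32.8582 = 13.2407
χ² = 5.2095 + 8.0165 + 1.0409 + 4.9008 + 0.0016 + 5.3357 + 0.0024 + 9.1641 + 13.2407 = 46.912

46.912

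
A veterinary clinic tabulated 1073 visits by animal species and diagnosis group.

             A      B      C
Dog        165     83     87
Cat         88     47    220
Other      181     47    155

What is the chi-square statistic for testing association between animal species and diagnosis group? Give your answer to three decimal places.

Row totals: 335, 355, 383. Column totals: 434, 177, 462. Grand total N = 1073.
Expected counts (row total × column total / N):
  Dog, A: 335×434/1073 = 135.4986
  Dog, B: 335×177/1073 = 55.2610
  Dog, C: 335×462/1073 = 144.2404
  Cat, A: 355×434/1073 = 143.5881
  Cat, B: 355×177/1073 = 58.5601
  Cat, C: 355×462/1073 = 152.8518
  Other, A: 383×434/1073 = 154.9133
  Other, B: 383×177/1073 = 63.1789
  Other, C: 383×462/1073 = 164.9077
Contributions (O − E)²/E:
  (165 − 135.4986)²/135.4986 = 6.4232
  (83 − 55.2610)²/55.2610 = 13.9240
  (87 − 144.2404)²/144.2404 = 22.7153
  (88 − 143.5881)²/143.5881 = 21.5201
  (47 − 58.5601)²/58.5601 = 2.2820
  (220 − 152.8518)²/152.8518 = 29.4984
  (181 − 154.9133)²/154.9133 = 4.3929
  (47 − 63.1789)²/63.1789 = 4.1431
  (155 − 164.9077)²/164.9077 = 0.5953
χ² = 6.4232 + 13.9240 + 22.7153 + 21.5201 + 2.2820 + 29.4984 + 4.3929 + 4.1431 + 0.5953 = 105.494

105.494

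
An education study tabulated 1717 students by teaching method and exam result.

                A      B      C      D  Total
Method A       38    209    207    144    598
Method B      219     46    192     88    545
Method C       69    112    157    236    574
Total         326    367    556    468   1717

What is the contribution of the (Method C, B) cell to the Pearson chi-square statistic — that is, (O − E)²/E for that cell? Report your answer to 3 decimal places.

0.931

Row total (Method C) = 574; column total (B) = 367; N = 1717.
Expected count E = 574 × 367 / 1717 = 122.6896.
Contribution = (O − E)²/E = (112 − 122.6896)² / 122.6896 = 0.931.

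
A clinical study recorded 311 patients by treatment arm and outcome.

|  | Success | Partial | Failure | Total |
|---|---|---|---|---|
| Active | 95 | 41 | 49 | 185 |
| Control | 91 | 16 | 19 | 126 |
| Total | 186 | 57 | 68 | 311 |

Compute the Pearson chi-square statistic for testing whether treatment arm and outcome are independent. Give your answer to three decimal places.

13.582

Grand total N = 311.
Expected counts (row total × column total / N):
  Active, Success: 185×186/311 = 110.6431
  Active, Partial: 185×57/311 = 33.9068
  Active, Failure: 185×68/311 = 40.4502
  Control, Success: 126×186/311 = 75.3569
  Control, Partial: 126×57/311 = 23.0932
  Control, Failure: 126×68/311 = 27.5498
Contributions (O − E)²/E:
  (95 − 110.6431)²/110.6431 = 2.2117
  (41 − 33.9068)²/33.9068 = 1.4839
  (49 − 40.4502)²/40.4502 = 1.8071
  (91 − 75.3569)²/75.3569 = 3.2473
  (16 − 23.0932)²/23.0932 = 2.1787
  (19 − 27.5498)²/27.5498 = 2.6533
χ² = 2.2117 + 1.4839 + 1.8071 + 3.2473 + 2.1787 + 2.6533 = 13.582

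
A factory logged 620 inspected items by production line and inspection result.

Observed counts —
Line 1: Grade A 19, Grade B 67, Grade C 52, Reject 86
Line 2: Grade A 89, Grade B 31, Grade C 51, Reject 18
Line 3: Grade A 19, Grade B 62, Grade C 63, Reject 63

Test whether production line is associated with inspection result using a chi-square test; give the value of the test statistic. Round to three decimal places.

Row totals: 224, 189, 207. Column totals: 127, 160, 166, 167. Grand total N = 620.
Expected counts (row total × column total / N):
  Line 1, Grade A: 224×127/620 = 45.88387
  Line 1, Grade B: 224×160/620 = 57.80645
  Line 1, Grade C: 224×166/620 = 59.97419
  Line 1, Reject: 224×167/620 = 60.33548
  Line 2, Grade A: 189×127/620 = 38.71452
  Line 2, Grade B: 189×160/620 = 48.77419
  Line 2, Grade C: 189×166/620 = 50.60323
  Line 2, Reject: 189×167/620 = 50.90806
  Line 3, Grade A: 207×127/620 = 42.40161
  Line 3, Grade B: 207×160/620 = 53.41935
  Line 3, Grade C: 207×166/620 = 55.42258
  Line 3, Reject: 207×167/620 = 55.75645
Contributions (O − E)²/E:
  (19 − 45.88387)²/45.88387 = 15.7516
  (67 − 57.80645)²/57.80645 = 1.4621
  (52 − 59.97419)²/59.97419 = 1.0603
  (86 − 60.33548)²/60.33548 = 10.9168
  (89 − 38.71452)²/38.71452 = 65.3148
  (31 − 48.77419)²/48.77419 = 6.4772
  (51 − 50.60323)²/50.60323 = 0.0031
  (18 − 50.90806)²/50.90806 = 21.2725
  (19 − 42.40161)²/42.40161 = 12.9154
  (62 − 53.41935)²/53.41935 = 1.3783
  (63 − 55.42258)²/55.42258 = 1.0360
  (63 − 55.75645)²/55.75645 = 0.9410
χ² = 15.7516 + 1.4621 + 1.0603 + 10.9168 + 65.3148 + 6.4772 + 0.0031 + 21.2725 + 12.9154 + 1.3783 + 1.0360 + 0.9410 = 138.529

138.529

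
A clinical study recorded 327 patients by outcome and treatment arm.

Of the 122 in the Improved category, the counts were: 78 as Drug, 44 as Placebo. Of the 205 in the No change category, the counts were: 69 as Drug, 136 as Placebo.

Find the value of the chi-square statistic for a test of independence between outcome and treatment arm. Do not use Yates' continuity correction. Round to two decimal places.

Row totals: 122, 205. Column totals: 147, 180. Grand total N = 327.
Expected counts (row total × column total / N):
  Improved, Drug: 122×147/327 = 54.844
  Improved, Placebo: 122×180/327 = 67.156
  No change, Drug: 205×147/327 = 92.156
  No change, Placebo: 205×180/327 = 112.844
Contributions (O − E)²/E:
  (78 − 54.844)²/54.844 = 9.7768
  (44 − 67.156)²/67.156 = 7.9844
  (69 − 92.156)²/92.156 = 5.8184
  (136 − 112.844)²/112.844 = 4.7517
χ² = 9.7768 + 7.9844 + 5.8184 + 4.7517 = 28.33

28.33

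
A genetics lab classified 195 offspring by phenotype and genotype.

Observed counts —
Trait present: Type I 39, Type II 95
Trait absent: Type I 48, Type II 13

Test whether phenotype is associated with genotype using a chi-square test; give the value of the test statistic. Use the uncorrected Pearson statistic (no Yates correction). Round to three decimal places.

Row totals: 134, 61. Column totals: 87, 108. Grand total N = 195.
Expected counts (row total × column total / N):
  Trait present, Type I: 134×87/195 = 59.7846
  Trait present, Type II: 134×108/195 = 74.2154
  Trait absent, Type I: 61×87/195 = 27.2154
  Trait absent, Type II: 61×108/195 = 33.7846
Contributions (O − E)²/E:
  (39 − 59.7846)²/59.7846 = 7.2259
  (95 − 74.2154)²/74.2154 = 5.8209
  (48 − 27.2154)²/27.2154 = 15.8734
  (13 − 33.7846)²/33.7846 = 12.7869
χ² = 7.2259 + 5.8209 + 15.8734 + 12.7869 = 41.707

41.707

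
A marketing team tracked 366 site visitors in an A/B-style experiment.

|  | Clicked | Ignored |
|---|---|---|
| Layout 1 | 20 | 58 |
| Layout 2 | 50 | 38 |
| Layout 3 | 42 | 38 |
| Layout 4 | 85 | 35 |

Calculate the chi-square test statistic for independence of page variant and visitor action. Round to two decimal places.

Row totals: 78, 88, 80, 120. Column totals: 197, 169. Grand total N = 366.
Expected counts (row total × column total / N):
  Layout 1, Clicked: 78×197/366 = 41.984
  Layout 1, Ignored: 78×169/366 = 36.016
  Layout 2, Clicked: 88×197/366 = 47.366
  Layout 2, Ignored: 88×169/366 = 40.634
  Layout 3, Clicked: 80×197/366 = 43.060
  Layout 3, Ignored: 80×169/366 = 36.940
  Layout 4, Clicked: 120×197/366 = 64.590
  Layout 4, Ignored: 120×169/366 = 55.410
Contributions (O − E)²/E:
  (20 − 41.984)²/41.984 = 11.5114
  (58 − 36.016)²/36.016 = 13.4189
  (50 − 47.366)²/47.366 = 0.1465
  (38 − 40.634)²/40.634 = 0.1707
  (42 − 43.060)²/43.060 = 0.0261
  (38 − 36.940)²/36.940 = 0.0304
  (85 − 64.590)²/64.590 = 6.4494
  (35 − 55.410)²/55.410 = 7.5179
χ² = 11.5114 + 13.4189 + 0.1465 + 0.1707 + 0.0261 + 0.0304 + 6.4494 + 7.5179 = 39.27

39.27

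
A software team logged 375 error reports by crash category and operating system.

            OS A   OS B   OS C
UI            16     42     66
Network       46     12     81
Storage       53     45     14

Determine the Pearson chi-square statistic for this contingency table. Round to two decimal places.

Row totals: 124, 139, 112. Column totals: 115, 99, 161. Grand total N = 375.
Expected counts (row total × column total / N):
  UI, OS A: 124×115/375 = 38.027
  UI, OS B: 124×99/375 = 32.736
  UI, OS C: 124×161/375 = 53.237
  Network, OS A: 139×115/375 = 42.627
  Network, OS B: 139×99/375 = 36.696
  Network, OS C: 139×161/375 = 59.677
  Storage, OS A: 112×115/375 = 34.347
  Storage, OS B: 112×99/375 = 29.568
  Storage, OS C: 112×161/375 = 48.085
Contributions (O − E)²/E:
  (16 − 38.027)²/38.027 = 12.7591
  (42 − 32.736)²/32.736 = 2.6216
  (66 − 53.237)²/53.237 = 3.0598
  (46 − 42.627)²/42.627 = 0.2669
  (12 − 36.696)²/36.696 = 16.6201
  (81 − 59.677)²/59.677 = 7.6189
  (53 − 34.347)²/34.347 = 10.1300
  (45 − 29.568)²/29.568 = 8.0542
  (14 − 48.085)²/48.085 = 24.1611
χ² = 12.7591 + 2.6216 + 3.0598 + 0.2669 + 16.6201 + 7.6189 + 10.1300 + 8.0542 + 24.1611 = 85.29

85.29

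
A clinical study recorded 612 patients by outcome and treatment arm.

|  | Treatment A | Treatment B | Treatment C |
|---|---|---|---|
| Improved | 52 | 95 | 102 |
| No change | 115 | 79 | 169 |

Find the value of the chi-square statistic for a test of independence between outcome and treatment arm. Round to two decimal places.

Row totals: 249, 363. Column totals: 167, 174, 271. Grand total N = 612.
Expected counts (row total × column total / N):
  Improved, Treatment A: 249×167/612 = 67.946
  Improved, Treatment B: 249×174/612 = 70.794
  Improved, Treatment C: 249×271/612 = 110.260
  No change, Treatment A: 363×167/612 = 99.054
  No change, Treatment B: 363×174/612 = 103.206
  No change, Treatment C: 363×271/612 = 160.740
Contributions (O − E)²/E:
  (52 − 67.946)²/67.946 = 3.7423
  (95 − 70.794)²/70.794 = 8.2766
  (102 − 110.260)²/110.260 = 0.6188
  (115 − 99.054)²/99.054 = 2.5670
  (79 − 103.206)²/103.206 = 5.6773
  (169 − 160.740)²/160.740 = 0.4245
χ² = 3.7423 + 8.2766 + 0.6188 + 2.5670 + 5.6773 + 0.4245 = 21.31

21.31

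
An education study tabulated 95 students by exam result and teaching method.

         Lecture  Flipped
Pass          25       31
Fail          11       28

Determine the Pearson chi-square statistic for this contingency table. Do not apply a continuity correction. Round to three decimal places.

Row totals: 56, 39. Column totals: 36, 59. Grand total N = 95.
Expected counts (row total × column total / N):
  Pass, Lecture: 56×36/95 = 21.2211
  Pass, Flipped: 56×59/95 = 34.7789
  Fail, Lecture: 39×36/95 = 14.7789
  Fail, Flipped: 39×59/95 = 24.2211
Contributions (O − E)²/E:
  (25 − 21.2211)²/21.2211 = 0.6729
  (31 − 34.7789)²/34.7789 = 0.4106
  (11 − 14.7789)²/14.7789 = 0.9662
  (28 − 24.2211)²/24.2211 = 0.5896
χ² = 0.6729 + 0.4106 + 0.9662 + 0.5896 = 2.639

2.639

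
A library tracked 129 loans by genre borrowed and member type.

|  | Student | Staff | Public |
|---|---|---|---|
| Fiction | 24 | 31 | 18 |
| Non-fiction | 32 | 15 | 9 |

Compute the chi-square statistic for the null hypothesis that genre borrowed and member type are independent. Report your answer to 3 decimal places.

Row totals: 73, 56. Column totals: 56, 46, 27. Grand total N = 129.
Expected counts (row total × column total / N):
  Fiction, Student: 73×56/129 = 31.6899
  Fiction, Staff: 73×46/129 = 26.0310
  Fiction, Public: 73×27/129 = 15.2791
  Non-fiction, Student: 56×56/129 = 24.3101
  Non-fiction, Staff: 56×46/129 = 19.9690
  Non-fiction, Public: 56×27/129 = 11.7209
Contributions (O − E)²/E:
  (24 − 31.6899)²/31.6899 = 1.8660
  (31 − 26.0310)²/26.0310 = 0.9485
  (18 − 15.2791)²/15.2791 = 0.4845
  (32 − 24.3101)²/24.3101 = 2.4325
  (15 − 19.9690)²/19.9690 = 1.2365
  (9 − 11.7209)²/11.7209 = 0.6316
χ² = 1.8660 + 0.9485 + 0.4845 + 2.4325 + 1.2365 + 0.6316 = 7.600

7.600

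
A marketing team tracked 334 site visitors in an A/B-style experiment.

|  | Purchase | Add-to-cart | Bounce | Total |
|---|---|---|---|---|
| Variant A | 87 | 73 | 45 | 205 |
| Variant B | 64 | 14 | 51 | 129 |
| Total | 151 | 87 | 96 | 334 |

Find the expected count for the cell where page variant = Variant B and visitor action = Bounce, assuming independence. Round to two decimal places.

37.08

Row total (Variant B) = 129; column total (Bounce) = 96; grand total N = 334.
Expected count = (row total × column total) / N = 129 × 96 / 334 = 37.08.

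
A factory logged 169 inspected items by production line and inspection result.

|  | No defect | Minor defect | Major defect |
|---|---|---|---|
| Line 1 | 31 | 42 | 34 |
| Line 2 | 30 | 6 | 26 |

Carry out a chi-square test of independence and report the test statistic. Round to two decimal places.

Row totals: 107, 62. Column totals: 61, 48, 60. Grand total N = 169.
Expected counts (row total × column total / N):
  Line 1, No defect: 107×61/169 = 38.621
  Line 1, Minor defect: 107×48/169 = 30.391
  Line 1, Major defect: 107×60/169 = 37.988
  Line 2, No defect: 62×61/169 = 22.379
  Line 2, Minor defect: 62×48/169 = 17.609
  Line 2, Major defect: 62×60/169 = 22.012
Contributions (O − E)²/E:
  (31 − 38.621)²/38.621 = 1.5038
  (42 − 30.391)²/30.391 = 4.4345
  (34 − 37.988)²/37.988 = 0.4187
  (30 − 22.379)²/22.379 = 2.5953
  (6 − 17.609)²/17.609 = 7.6534
  (26 − 22.012)²/22.012 = 0.7225
χ² = 1.5038 + 4.4345 + 0.4187 + 2.5953 + 7.6534 + 0.7225 = 17.33

17.33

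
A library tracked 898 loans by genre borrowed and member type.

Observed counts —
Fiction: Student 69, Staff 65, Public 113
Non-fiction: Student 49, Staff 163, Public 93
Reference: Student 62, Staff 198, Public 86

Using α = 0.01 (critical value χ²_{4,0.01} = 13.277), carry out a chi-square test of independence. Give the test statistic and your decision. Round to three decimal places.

Row totals: 247, 305, 346. Column totals: 180, 426, 292. Grand total N = 898.
Expected counts (row total × column total / N):
  Fiction, Student: 247×180/898 = 49.5100
  Fiction, Staff: 247×426/898 = 117.1737
  Fiction, Public: 247×292/898 = 80.3163
  Non-fiction, Student: 305×180/898 = 61.1359
  Non-fiction, Staff: 305×426/898 = 144.6882
  Non-fiction, Public: 305×292/898 = 99.1759
  Reference, Student: 346×180/898 = 69.3541
  Reference, Staff: 346×426/898 = 164.1381
  Reference, Public: 346×292/898 = 112.5078
Contributions (O − E)²/E:
  (69 − 49.5100)²/49.5100 = 7.6724
  (65 − 117.1737)²/117.1737 = 23.2313
  (113 − 80.3163)²/80.3163 = 13.3002
  (49 − 61.1359)²/61.1359 = 2.4091
  (163 − 144.6882)²/144.6882 = 2.3175
  (93 − 99.1759)²/99.1759 = 0.3846
  (62 − 69.3541)²/69.3541 = 0.7798
  (198 − 164.1381)²/164.1381 = 6.9858
  (86 − 112.5078)²/112.5078 = 6.2455
χ² = 7.6724 + 23.2313 + 13.3002 + 2.4091 + 2.3175 + 0.3846 + 0.7798 + 6.9858 + 6.2455 = 63.326
df = (3−1)(3−1) = 4. Since 63.326 > 13.277, reject the null hypothesis of independence at α = 0.01.

63.326; reject H₀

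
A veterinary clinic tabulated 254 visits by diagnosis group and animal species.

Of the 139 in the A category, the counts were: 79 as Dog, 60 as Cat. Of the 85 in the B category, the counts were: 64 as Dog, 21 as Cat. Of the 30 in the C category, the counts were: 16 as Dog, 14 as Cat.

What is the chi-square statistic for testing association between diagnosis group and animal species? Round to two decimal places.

Row totals: 139, 85, 30. Column totals: 159, 95. Grand total N = 254.
Expected counts (row total × column total / N):
  A, Dog: 139×159/254 = 87.012
  A, Cat: 139×95/254 = 51.988
  B, Dog: 85×159/254 = 53.209
  B, Cat: 85×95/254 = 31.791
  C, Dog: 30×159/254 = 18.780
  C, Cat: 30×95/254 = 11.220
Contributions (O − E)²/E:
  (79 − 87.012)²/87.012 = 0.7377
  (60 − 51.988)²/51.988 = 1.2347
  (64 − 53.209)²/53.209 = 2.1885
  (21 − 31.791)²/31.791 = 3.6629
  (16 − 18.780)²/18.780 = 0.4115
  (14 − 11.220)²/11.220 = 0.6888
χ² = 0.7377 + 1.2347 + 2.1885 + 3.6629 + 0.4115 + 0.6888 = 8.92

8.92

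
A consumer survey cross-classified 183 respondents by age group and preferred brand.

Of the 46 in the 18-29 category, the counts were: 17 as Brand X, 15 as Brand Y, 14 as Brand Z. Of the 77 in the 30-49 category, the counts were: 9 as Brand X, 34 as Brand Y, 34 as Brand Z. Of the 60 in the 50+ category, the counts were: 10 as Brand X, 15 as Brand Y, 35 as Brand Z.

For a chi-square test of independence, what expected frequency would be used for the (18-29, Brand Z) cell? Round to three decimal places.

Row total (18-29) = 46; column total (Brand Z) = 83; grand total N = 183.
Expected count = (row total × column total) / N = 46 × 83 / 183 = 20.863.

20.863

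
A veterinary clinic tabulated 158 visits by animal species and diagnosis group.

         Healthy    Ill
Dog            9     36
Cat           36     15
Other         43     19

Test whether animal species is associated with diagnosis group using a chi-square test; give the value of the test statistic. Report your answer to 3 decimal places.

Row totals: 45, 51, 62. Column totals: 88, 70. Grand total N = 158.
Expected counts (row total × column total / N):
  Dog, Healthy: 45×88/158 = 25.0633
  Dog, Ill: 45×70/158 = 19.9367
  Cat, Healthy: 51×88/158 = 28.4051
  Cat, Ill: 51×70/158 = 22.5949
  Other, Healthy: 62×88/158 = 34.5316
  Other, Ill: 62×70/158 = 27.4684
Contributions (O − E)²/E:
  (9 − 25.0633)²/25.0633 = 10.2951
  (36 − 19.9367)²/19.9367 = 12.9424
  (36 − 28.4051)²/28.4051 = 2.0307
  (15 − 22.5949)²/22.5949 = 2.5529
  (43 − 34.5316)²/34.5316 = 2.0768
  (19 − 27.4684)²/27.4684 = 2.6108
χ² = 10.2951 + 12.9424 + 2.0307 + 2.5529 + 2.0768 + 2.6108 = 32.509

32.509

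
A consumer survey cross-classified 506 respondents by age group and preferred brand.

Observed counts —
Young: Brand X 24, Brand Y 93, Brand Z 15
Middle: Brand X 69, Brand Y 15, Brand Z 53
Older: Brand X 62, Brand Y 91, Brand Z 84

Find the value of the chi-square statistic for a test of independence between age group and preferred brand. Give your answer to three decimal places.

Row totals: 132, 137, 237. Column totals: 155, 199, 152. Grand total N = 506.
Expected counts (row total × column total / N):
  Young, Brand X: 132×155/506 = 40.4348
  Young, Brand Y: 132×199/506 = 51.9130
  Young, Brand Z: 132×152/506 = 39.6522
  Middle, Brand X: 137×155/506 = 41.9664
  Middle, Brand Y: 137×199/506 = 53.8794
  Middle, Brand Z: 137×152/506 = 41.1542
  Older, Brand X: 237×155/506 = 72.5988
  Older, Brand Y: 237×199/506 = 93.2075
  Older, Brand Z: 237×152/506 = 71.1937
Contributions (O − E)²/E:
  (24 − 40.4348)²/40.4348 = 6.6800
  (93 − 51.9130)²/51.9130 = 32.5187
  (15 − 39.6522)²/39.6522 = 15.3265
  (69 − 41.9664)²/41.9664 = 17.4143
  (15 − 53.8794)²/53.8794 = 28.0554
  (53 − 41.1542)²/41.1542 = 3.4097
  (62 − 72.5988)²/72.5988 = 1.5473
  (91 − 93.2075)²/93.2075 = 0.0523
  (84 − 71.1937)²/71.1937 = 2.3036
χ² = 6.6800 + 32.5187 + 15.3265 + 17.4143 + 28.0554 + 3.4097 + 1.5473 + 0.0523 + 2.3036 = 107.308

107.308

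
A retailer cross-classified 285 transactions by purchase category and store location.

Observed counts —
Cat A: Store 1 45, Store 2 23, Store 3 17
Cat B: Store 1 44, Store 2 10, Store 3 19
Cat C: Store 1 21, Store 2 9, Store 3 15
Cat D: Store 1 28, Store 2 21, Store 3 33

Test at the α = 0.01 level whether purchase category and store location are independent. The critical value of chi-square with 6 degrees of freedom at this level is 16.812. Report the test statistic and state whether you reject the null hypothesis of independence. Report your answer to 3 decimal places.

16.116; fail to reject H₀

Row totals: 85, 73, 45, 82. Column totals: 138, 63, 84. Grand total N = 285.
Expected counts (row total × column total / N):
  Cat A, Store 1: 85×138/285 = 41.1579
  Cat A, Store 2: 85×63/285 = 18.7895
  Cat A, Store 3: 85×84/285 = 25.0526
  Cat B, Store 1: 73×138/285 = 35.3474
  Cat B, Store 2: 73×63/285 = 16.1368
  Cat B, Store 3: 73×84/285 = 21.5158
  Cat C, Store 1: 45×138/285 = 21.7895
  Cat C, Store 2: 45×63/285 = 9.9474
  Cat C, Store 3: 45×84/285 = 13.2632
  Cat D, Store 1: 82×138/285 = 39.7053
  Cat D, Store 2: 82×63/285 = 18.1263
  Cat D, Store 3: 82×84/285 = 24.1684
Contributions (O − E)²/E:
  (45 − 41.1579)²/41.1579 = 0.3587
  (23 − 18.7895)²/18.7895 = 0.9435
  (17 − 25.0526)²/25.0526 = 2.5883
  (44 − 35.3474)²/35.3474 = 2.1180
  (10 − 16.1368)²/16.1368 = 2.3338
  (19 − 21.5158)²/21.5158 = 0.2942
  (21 − 21.7895)²/21.7895 = 0.0286
  (9 − 9.9474)²/9.9474 = 0.0902
  (15 − 13.2632)²/13.2632 = 0.2274
  (28 − 39.7053)²/39.7053 = 3.4508
  (21 − 18.1263)²/18.1263 = 0.4556
  (33 − 24.1684)²/24.1684 = 3.2272
χ² = 0.3587 + 0.9435 + 2.5883 + 2.1180 + 2.3338 + 0.2942 + 0.0286 + 0.0902 + 0.2274 + 3.4508 + 0.4556 + 3.2272 = 16.116
df = (4−1)(3−1) = 6. Since 16.116 < 16.812, fail to reject the null hypothesis of independence at α = 0.01.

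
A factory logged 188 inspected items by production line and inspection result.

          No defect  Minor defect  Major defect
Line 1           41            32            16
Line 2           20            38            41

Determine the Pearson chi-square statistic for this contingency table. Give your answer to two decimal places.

Row totals: 89, 99. Column totals: 61, 70, 57. Grand total N = 188.
Expected counts (row total × column total / N):
  Line 1, No defect: 89×61/188 = 28.878
  Line 1, Minor defect: 89×70/188 = 33.138
  Line 1, Major defect: 89×57/188 = 26.984
  Line 2, No defect: 99×61/188 = 32.122
  Line 2, Minor defect: 99×70/188 = 36.862
  Line 2, Major defect: 99×57/188 = 30.016
Contributions (O − E)²/E:
  (41 − 28.878)²/28.878 = 5.0884
  (32 − 33.138)²/33.138 = 0.0391
  (16 − 26.984)²/26.984 = 4.4711
  (20 − 32.122)²/32.122 = 4.5745
  (38 − 36.862)²/36.862 = 0.0351
  (41 − 30.016)²/30.016 = 4.0195
χ² = 5.0884 + 0.0391 + 4.4711 + 4.5745 + 0.0351 + 4.0195 = 18.23

18.23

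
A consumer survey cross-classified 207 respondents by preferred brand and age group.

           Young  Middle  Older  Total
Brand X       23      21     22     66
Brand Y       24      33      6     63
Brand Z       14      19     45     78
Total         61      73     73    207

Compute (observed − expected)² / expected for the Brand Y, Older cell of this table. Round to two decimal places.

11.84

Row total (Brand Y) = 63; column total (Older) = 73; N = 207.
Expected count E = 63 × 73 / 207 = 22.217.
Contribution = (O − E)²/E = (6 − 22.217)² / 22.217 = 11.84.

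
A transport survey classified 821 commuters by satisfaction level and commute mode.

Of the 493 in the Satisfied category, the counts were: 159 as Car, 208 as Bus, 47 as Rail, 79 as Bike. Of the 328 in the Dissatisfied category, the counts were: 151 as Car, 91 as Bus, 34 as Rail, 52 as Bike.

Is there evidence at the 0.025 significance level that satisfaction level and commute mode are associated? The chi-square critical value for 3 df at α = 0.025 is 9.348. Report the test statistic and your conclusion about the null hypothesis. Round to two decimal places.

21.34; reject H₀

Row totals: 493, 328. Column totals: 310, 299, 81, 131. Grand total N = 821.
Expected counts (row total × column total / N):
  Satisfied, Car: 493×310/821 = 186.151
  Satisfied, Bus: 493×299/821 = 179.546
  Satisfied, Rail: 493×81/821 = 48.639
  Satisfied, Bike: 493×131/821 = 78.664
  Dissatisfied, Car: 328×310/821 = 123.849
  Dissatisfied, Bus: 328×299/821 = 119.454
  Dissatisfied, Rail: 328×81/821 = 32.361
  Dissatisfied, Bike: 328×131/821 = 52.336
Contributions (O − E)²/E:
  (159 − 186.151)²/186.151 = 3.9601
  (208 − 179.546)²/179.546 = 4.5093
  (47 − 48.639)²/48.639 = 0.0552
  (79 − 78.664)²/78.664 = 0.0014
  (151 − 123.849)²/123.849 = 5.9522
  (91 − 119.454)²/119.454 = 6.7778
  (34 − 32.361)²/32.361 = 0.0830
  (52 − 52.336)²/52.336 = 0.0022
χ² = 3.9601 + 4.5093 + 0.0552 + 0.0014 + 5.9522 + 6.7778 + 0.0830 + 0.0022 = 21.34
df = (2−1)(4−1) = 3. Since 21.34 > 9.348, reject the null hypothesis of independence at α = 0.025.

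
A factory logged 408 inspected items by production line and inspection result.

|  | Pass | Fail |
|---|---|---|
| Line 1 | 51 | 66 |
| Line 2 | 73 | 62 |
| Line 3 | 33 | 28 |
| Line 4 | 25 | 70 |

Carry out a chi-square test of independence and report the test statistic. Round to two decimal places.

20.03

Row totals: 117, 135, 61, 95. Column totals: 182, 226. Grand total N = 408.
Expected counts (row total × column total / N):
  Line 1, Pass: 117×182/408 = 52.191
  Line 1, Fail: 117×226/408 = 64.809
  Line 2, Pass: 135×182/408 = 60.221
  Line 2, Fail: 135×226/408 = 74.779
  Line 3, Pass: 61×182/408 = 27.211
  Line 3, Fail: 61×226/408 = 33.789
  Line 4, Pass: 95×182/408 = 42.377
  Line 4, Fail: 95×226/408 = 52.623
Contributions (O − E)²/E:
  (51 − 52.191)²/52.191 = 0.0272
  (66 − 64.809)²/64.809 = 0.0219
  (73 − 60.221)²/60.221 = 2.7117
  (62 − 74.779)²/74.779 = 2.1838
  (33 − 27.211)²/27.211 = 1.2316
  (28 − 33.789)²/33.789 = 0.9918
  (25 − 42.377)²/42.377 = 7.1256
  (70 − 52.623)²/52.623 = 5.7382
χ² = 0.0272 + 0.0219 + 2.7117 + 2.1838 + 1.2316 + 0.9918 + 7.1256 + 5.7382 = 20.03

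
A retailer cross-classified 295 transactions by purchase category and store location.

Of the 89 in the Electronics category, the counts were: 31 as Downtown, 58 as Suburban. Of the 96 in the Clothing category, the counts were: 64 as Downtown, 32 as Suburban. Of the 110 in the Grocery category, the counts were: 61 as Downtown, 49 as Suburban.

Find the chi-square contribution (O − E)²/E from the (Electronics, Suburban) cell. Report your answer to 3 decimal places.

Row total (Electronics) = 89; column total (Suburban) = 139; N = 295.
Expected count E = 89 × 139 / 295 = 41.9356.
Contribution = (O − E)²/E = (58 − 41.9356)² / 41.9356 = 6.154.

6.154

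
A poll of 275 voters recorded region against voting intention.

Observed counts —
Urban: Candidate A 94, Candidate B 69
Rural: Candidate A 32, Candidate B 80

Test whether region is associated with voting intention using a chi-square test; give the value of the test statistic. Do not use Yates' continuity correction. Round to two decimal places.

22.64

Row totals: 163, 112. Column totals: 126, 149. Grand total N = 275.
Expected counts (row total × column total / N):
  Urban, Candidate A: 163×126/275 = 74.684
  Urban, Candidate B: 163×149/275 = 88.316
  Rural, Candidate A: 112×126/275 = 51.316
  Rural, Candidate B: 112×149/275 = 60.684
Contributions (O − E)²/E:
  (94 − 74.684)²/74.684 = 4.9958
  (69 − 88.316)²/88.316 = 4.2247
  (32 − 51.316)²/51.316 = 7.2708
  (80 − 60.684)²/60.684 = 6.1484
χ² = 4.9958 + 4.2247 + 7.2708 + 6.1484 = 22.64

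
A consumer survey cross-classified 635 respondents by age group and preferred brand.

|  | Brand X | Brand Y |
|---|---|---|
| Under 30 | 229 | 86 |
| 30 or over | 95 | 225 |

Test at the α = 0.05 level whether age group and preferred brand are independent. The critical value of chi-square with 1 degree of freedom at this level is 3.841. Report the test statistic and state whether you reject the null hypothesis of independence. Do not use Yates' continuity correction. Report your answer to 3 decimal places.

117.513; reject H₀

Row totals: 315, 320. Column totals: 324, 311. Grand total N = 635.
Expected counts (row total × column total / N):
  Under 30, Brand X: 315×324/635 = 160.7244
  Under 30, Brand Y: 315×311/635 = 154.2756
  30 or over, Brand X: 320×324/635 = 163.2756
  30 or over, Brand Y: 320×311/635 = 156.7244
Contributions (O − E)²/E:
  (229 − 160.7244)²/160.7244 = 29.0034
  (86 − 154.2756)²/154.2756 = 30.2158
  (95 − 163.2756)²/163.2756 = 28.5502
  (225 − 156.7244)²/156.7244 = 29.7437
χ² = 29.0034 + 30.2158 + 28.5502 + 29.7437 = 117.513
df = (2−1)(2−1) = 1. Since 117.513 > 3.841, reject the null hypothesis of independence at α = 0.05.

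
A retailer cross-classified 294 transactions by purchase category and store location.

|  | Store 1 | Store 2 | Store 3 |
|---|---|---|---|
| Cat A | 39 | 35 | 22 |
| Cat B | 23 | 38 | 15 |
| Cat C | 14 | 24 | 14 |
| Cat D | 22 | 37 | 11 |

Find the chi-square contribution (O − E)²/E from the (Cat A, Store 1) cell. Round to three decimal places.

Row total (Cat A) = 96; column total (Store 1) = 98; N = 294.
Expected count E = 96 × 98 / 294 = 32.0000.
Contribution = (O − E)²/E = (39 − 32.0000)² / 32.0000 = 1.531.

1.531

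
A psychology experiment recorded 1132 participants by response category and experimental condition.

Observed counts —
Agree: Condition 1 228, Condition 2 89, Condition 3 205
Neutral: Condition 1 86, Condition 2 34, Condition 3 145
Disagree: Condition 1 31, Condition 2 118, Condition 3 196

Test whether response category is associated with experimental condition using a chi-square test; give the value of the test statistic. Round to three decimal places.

Row totals: 522, 265, 345. Column totals: 345, 241, 546. Grand total N = 1132.
Expected counts (row total × column total / N):
  Agree, Condition 1: 522×345/1132 = 159.0901
  Agree, Condition 2: 522×241/1132 = 111.1325
  Agree, Condition 3: 522×546/1132 = 251.7774
  Neutral, Condition 1: 265×345/1132 = 80.7641
  Neutral, Condition 2: 265×241/1132 = 56.4178
  Neutral, Condition 3: 265×546/1132 = 127.8180
  Disagree, Condition 1: 345×345/1132 = 105.1458
  Disagree, Condition 2: 345×241/1132 = 73.4496
  Disagree, Condition 3: 345×546/1132 = 166.4046
Contributions (O − E)²/E:
  (228 − 159.0901)²/159.0901 = 29.8483
  (89 − 111.1325)²/111.1325 = 4.4078
  (205 − 251.7774)²/251.7774 = 8.6907
  (86 − 80.7641)²/80.7641 = 0.3394
  (34 − 56.4178)²/56.4178 = 8.9078
  (145 − 127.8180)²/127.8180 = 2.3097
  (31 − 105.1458)²/105.1458 = 52.2855
  (118 − 73.4496)²/73.4496 = 27.0218
  (196 − 166.4046)²/166.4046 = 5.2636
χ² = 29.8483 + 4.4078 + 8.6907 + 0.3394 + 8.9078 + 2.3097 + 52.2855 + 27.0218 + 5.2636 = 139.075

139.075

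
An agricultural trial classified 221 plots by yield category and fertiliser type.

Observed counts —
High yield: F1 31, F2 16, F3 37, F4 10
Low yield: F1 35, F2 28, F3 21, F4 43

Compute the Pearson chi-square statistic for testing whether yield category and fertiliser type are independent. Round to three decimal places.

24.086

Row totals: 94, 127. Column totals: 66, 44, 58, 53. Grand total N = 221.
Expected counts (row total × column total / N):
  High yield, F1: 94×66/221 = 28.0724
  High yield, F2: 94×44/221 = 18.7149
  High yield, F3: 94×58/221 = 24.6697
  High yield, F4: 94×53/221 = 22.5430
  Low yield, F1: 127×66/221 = 37.9276
  Low yield, F2: 127×44/221 = 25.2851
  Low yield, F3: 127×58/221 = 33.3303
  Low yield, F4: 127×53/221 = 30.4570
Contributions (O − E)²/E:
  (31 − 28.0724)²/28.0724 = 0.3053
  (16 − 18.7149)²/18.7149 = 0.3938
  (37 − 24.6697)²/24.6697 = 6.1629
  (10 − 22.5430)²/22.5430 = 6.9790
  (35 − 37.9276)²/37.9276 = 0.2260
  (28 − 25.2851)²/25.2851 = 0.2915
  (21 − 33.3303)²/33.3303 = 4.5615
  (43 − 30.4570)²/30.4570 = 5.1655
χ² = 0.3053 + 0.3938 + 6.1629 + 6.9790 + 0.2260 + 0.2915 + 4.5615 + 5.1655 = 24.086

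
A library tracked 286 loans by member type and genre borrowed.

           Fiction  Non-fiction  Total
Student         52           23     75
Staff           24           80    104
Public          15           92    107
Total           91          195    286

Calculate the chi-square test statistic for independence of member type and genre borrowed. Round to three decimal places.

Grand total N = 286.
Expected counts (row total × column total / N):
  Student, Fiction: 75×91/286 = 23.86364
  Student, Non-fiction: 75×195/286 = 51.13636
  Staff, Fiction: 104×91/286 = 33.09091
  Staff, Non-fiction: 104×195/286 = 70.90909
  Public, Fiction: 107×91/286 = 34.04545
  Public, Non-fiction: 107×195/286 = 72.95455
Contributions (O − E)²/E:
  (52 − 23.86364)²/23.86364 = 33.1741
  (23 − 51.13636)²/51.13636 = 15.4812
  (24 − 33.09091)²/33.09091 = 2.4975
  (80 − 70.90909)²/70.90909 = 1.1655
  (15 − 34.04545)²/34.04545 = 10.6543
  (92 − 72.95455)²/72.95455 = 4.9720
χ² = 33.1741 + 15.4812 + 2.4975 + 1.1655 + 10.6543 + 4.9720 = 67.945

67.945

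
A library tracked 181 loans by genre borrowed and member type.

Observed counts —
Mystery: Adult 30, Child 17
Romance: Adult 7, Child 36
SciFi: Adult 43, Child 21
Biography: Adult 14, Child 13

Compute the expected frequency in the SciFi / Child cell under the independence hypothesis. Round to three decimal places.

Row total (SciFi) = 64; column total (Child) = 87; grand total N = 181.
Expected count = (row total × column total) / N = 64 × 87 / 181 = 30.762.

30.762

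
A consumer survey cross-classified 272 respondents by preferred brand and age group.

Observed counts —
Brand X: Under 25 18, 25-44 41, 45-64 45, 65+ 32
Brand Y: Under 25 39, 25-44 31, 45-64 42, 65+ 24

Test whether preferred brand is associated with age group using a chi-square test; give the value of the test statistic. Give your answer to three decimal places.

Row totals: 136, 136. Column totals: 57, 72, 87, 56. Grand total N = 272.
Expected counts (row total × column total / N):
  Brand X, Under 25: 136×57/272 = 28.5000
  Brand X, 25-44: 136×72/272 = 36.0000
  Brand X, 45-64: 136×87/272 = 43.5000
  Brand X, 65+: 136×56/272 = 28.0000
  Brand Y, Under 25: 136×57/272 = 28.5000
  Brand Y, 25-44: 136×72/272 = 36.0000
  Brand Y, 45-64: 136×87/272 = 43.5000
  Brand Y, 65+: 136×56/272 = 28.0000
Contributions (O − E)²/E:
  (18 − 28.5000)²/28.5000 = 3.8684
  (41 − 36.0000)²/36.0000 = 0.6944
  (45 − 43.5000)²/43.5000 = 0.0517
  (32 − 28.0000)²/28.0000 = 0.5714
  (39 − 28.5000)²/28.5000 = 3.8684
  (31 − 36.0000)²/36.0000 = 0.6944
  (42 − 43.5000)²/43.5000 = 0.0517
  (24 − 28.0000)²/28.0000 = 0.5714
χ² = 3.8684 + 0.6944 + 0.0517 + 0.5714 + 3.8684 + 0.6944 + 0.0517 + 0.5714 = 10.372

10.372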